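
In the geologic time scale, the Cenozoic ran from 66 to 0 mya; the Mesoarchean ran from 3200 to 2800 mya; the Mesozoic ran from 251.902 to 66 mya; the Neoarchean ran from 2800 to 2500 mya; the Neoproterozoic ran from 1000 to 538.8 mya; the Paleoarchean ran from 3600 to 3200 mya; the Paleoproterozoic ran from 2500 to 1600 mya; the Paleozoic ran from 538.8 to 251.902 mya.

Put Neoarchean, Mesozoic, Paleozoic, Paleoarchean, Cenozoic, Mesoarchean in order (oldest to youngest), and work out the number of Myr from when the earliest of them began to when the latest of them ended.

Paleoarchean → Mesoarchean → Neoarchean → Paleozoic → Mesozoic → Cenozoic; total span 3600 Myr

Start ages (Ma): Paleoarchean 3600, Mesoarchean 3200, Neoarchean 2800, Paleozoic 538.8, Mesozoic 251.902, Cenozoic 66.
Ordered oldest to youngest: Paleoarchean, Mesoarchean, Neoarchean, Paleozoic, Mesozoic, Cenozoic.
Span = 3600 − 0 = 3600 Myr.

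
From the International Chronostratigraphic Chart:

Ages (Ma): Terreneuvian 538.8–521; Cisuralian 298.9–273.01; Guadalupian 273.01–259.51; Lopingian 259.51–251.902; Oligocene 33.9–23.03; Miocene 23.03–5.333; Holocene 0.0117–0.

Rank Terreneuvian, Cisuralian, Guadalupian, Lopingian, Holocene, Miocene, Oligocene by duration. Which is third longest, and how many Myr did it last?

Durations: Terreneuvian 17.8; Cisuralian 25.89; Guadalupian 13.5; Lopingian 7.608; Holocene 0.0117; Miocene 17.697; Oligocene 10.87 Myr.
Sorted longest-first: Cisuralian (25.89), Terreneuvian (17.8), Miocene (17.697), Guadalupian (13.5), Oligocene (10.87), Lopingian (7.608), Holocene (0.0117).
The third longest is Miocene at 17.697 Myr.

Miocene, 17.697 million years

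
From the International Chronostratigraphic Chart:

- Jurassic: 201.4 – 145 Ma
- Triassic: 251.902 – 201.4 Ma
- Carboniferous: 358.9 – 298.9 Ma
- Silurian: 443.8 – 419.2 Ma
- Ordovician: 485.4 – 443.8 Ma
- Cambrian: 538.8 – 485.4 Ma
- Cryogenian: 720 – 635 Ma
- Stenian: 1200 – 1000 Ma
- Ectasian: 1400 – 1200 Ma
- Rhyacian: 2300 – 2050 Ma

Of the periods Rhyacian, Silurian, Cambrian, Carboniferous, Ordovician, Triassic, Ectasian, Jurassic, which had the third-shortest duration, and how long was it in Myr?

Start − end for each: Rhyacian 2300 − 2050 = 250; Silurian 443.8 − 419.2 = 24.6; Cambrian 538.8 − 485.4 = 53.4; Carboniferous 358.9 − 298.9 = 60; Ordovician 485.4 − 443.8 = 41.6; Triassic 251.902 − 201.4 = 50.502; Ectasian 1400 − 1200 = 200; Jurassic 201.4 − 145 = 56.4.
Ranking these from shortest: Silurian < Ordovician < Triassic < Cambrian < Jurassic < Carboniferous < Ectasian < Rhyacian.
Position 3 in that ranking is Triassic, which lasted 50.502 Myr.

Triassic, 50.502 million years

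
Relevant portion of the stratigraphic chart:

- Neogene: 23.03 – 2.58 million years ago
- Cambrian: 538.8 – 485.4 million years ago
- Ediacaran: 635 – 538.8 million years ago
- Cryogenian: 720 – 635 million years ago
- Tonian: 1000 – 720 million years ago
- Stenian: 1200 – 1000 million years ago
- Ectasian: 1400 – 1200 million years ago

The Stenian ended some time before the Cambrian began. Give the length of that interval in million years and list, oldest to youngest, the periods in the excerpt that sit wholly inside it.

End of Stenian = 1000 Ma; start of Cambrian = 538.8 Ma.
Gap = 1000 − 538.8 = 461.2 Myr.
Periods wholly inside 1000–538.8 Ma: Tonian (1000–720), Cryogenian (720–635), Ediacaran (635–538.8).

461.2 million years; Tonian, Cryogenian, Ediacaran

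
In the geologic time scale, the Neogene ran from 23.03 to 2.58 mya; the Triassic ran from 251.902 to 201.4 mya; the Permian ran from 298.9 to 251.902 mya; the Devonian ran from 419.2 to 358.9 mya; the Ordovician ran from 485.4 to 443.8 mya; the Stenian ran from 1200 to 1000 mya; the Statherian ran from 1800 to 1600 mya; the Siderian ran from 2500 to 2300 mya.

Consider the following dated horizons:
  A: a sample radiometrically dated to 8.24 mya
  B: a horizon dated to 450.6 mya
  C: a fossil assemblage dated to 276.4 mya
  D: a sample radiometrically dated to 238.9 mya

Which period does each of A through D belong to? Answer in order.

A: 8.24 Ma lies in 23.03–2.58 Ma, so Neogene.
B: 450.6 Ma lies in 485.4–443.8 Ma, so Ordovician.
C: 276.4 Ma lies in 298.9–251.902 Ma, so Permian.
D: 238.9 Ma lies in 251.902–201.4 Ma, so Triassic.

A — Neogene; B — Ordovician; C — Permian; D — Triassic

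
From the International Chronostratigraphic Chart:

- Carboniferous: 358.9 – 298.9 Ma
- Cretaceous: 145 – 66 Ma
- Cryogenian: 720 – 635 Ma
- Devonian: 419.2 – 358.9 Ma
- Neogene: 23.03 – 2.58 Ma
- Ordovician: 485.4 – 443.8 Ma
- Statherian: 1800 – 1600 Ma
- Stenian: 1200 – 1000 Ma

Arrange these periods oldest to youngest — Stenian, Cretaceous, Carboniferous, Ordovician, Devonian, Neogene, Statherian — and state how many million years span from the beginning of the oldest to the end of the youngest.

Statherian, Stenian, Ordovician, Devonian, Carboniferous, Cretaceous, Neogene; total span 1797.42 Myr

Start ages (Ma): Statherian 1800, Stenian 1200, Ordovician 485.4, Devonian 419.2, Carboniferous 358.9, Cretaceous 145, Neogene 23.03.
Ordered oldest to youngest: Statherian, Stenian, Ordovician, Devonian, Carboniferous, Cretaceous, Neogene.
Span = 1800 − 2.58 = 1797.42 Myr.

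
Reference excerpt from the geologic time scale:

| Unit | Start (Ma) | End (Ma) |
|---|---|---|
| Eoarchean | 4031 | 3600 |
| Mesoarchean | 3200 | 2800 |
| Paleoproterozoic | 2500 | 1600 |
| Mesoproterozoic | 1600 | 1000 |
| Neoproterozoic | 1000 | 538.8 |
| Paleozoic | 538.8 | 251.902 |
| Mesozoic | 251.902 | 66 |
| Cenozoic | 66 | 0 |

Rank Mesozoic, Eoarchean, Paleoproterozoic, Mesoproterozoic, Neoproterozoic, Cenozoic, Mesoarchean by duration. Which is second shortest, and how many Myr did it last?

Mesozoic, 185.902 million years

Start − end for each: Mesozoic 251.902 − 66 = 185.902; Eoarchean 4031 − 3600 = 431; Paleoproterozoic 2500 − 1600 = 900; Mesoproterozoic 1600 − 1000 = 600; Neoproterozoic 1000 − 538.8 = 461.2; Cenozoic 66 − 0 = 66; Mesoarchean 3200 − 2800 = 400.
Ranking these from shortest: Cenozoic < Mesozoic < Mesoarchean < Eoarchean < Neoproterozoic < Mesoproterozoic < Paleoproterozoic.
Position 2 in that ranking is Mesozoic, which lasted 185.902 Myr.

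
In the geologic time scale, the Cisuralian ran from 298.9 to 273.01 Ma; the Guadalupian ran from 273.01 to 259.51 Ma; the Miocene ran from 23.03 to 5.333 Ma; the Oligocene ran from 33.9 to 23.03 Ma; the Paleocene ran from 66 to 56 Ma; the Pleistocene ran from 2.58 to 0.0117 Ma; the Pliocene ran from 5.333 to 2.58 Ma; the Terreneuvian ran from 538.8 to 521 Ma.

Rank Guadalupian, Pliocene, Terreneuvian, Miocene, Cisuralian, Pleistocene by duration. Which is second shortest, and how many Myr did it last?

Durations: Guadalupian 13.5; Pliocene 2.753; Terreneuvian 17.8; Miocene 17.697; Cisuralian 25.89; Pleistocene 2.5683 Myr.
Sorted shortest-first: Pleistocene (2.5683), Pliocene (2.753), Guadalupian (13.5), Miocene (17.697), Terreneuvian (17.8), Cisuralian (25.89).
The second shortest is Pliocene at 2.753 Myr.

Pliocene, 2.753 million years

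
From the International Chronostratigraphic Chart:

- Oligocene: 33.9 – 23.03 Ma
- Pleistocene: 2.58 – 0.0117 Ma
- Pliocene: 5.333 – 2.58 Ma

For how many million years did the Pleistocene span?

2.58 − 0.0117 = 2.5683 million years.

2.5683 million years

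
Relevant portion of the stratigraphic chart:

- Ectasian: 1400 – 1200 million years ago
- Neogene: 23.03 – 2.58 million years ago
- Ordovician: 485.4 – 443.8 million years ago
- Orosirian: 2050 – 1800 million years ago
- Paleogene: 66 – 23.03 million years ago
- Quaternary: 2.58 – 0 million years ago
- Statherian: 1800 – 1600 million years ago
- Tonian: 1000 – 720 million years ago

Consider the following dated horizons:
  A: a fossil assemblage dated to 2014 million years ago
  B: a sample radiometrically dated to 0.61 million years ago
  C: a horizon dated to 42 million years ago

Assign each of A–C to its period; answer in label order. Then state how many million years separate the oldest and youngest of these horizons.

A: 2014 Ma lies in 2050–1800 Ma, so Orosirian.
B: 0.61 Ma lies in 2.58–0 Ma, so Quaternary.
C: 42 Ma lies in 66–23.03 Ma, so Paleogene.
Oldest = 2014 Ma, youngest = 0.61 Ma → span 2013.39 Myr.

A — Orosirian; B — Quaternary; C — Paleogene; span 2013.39 million years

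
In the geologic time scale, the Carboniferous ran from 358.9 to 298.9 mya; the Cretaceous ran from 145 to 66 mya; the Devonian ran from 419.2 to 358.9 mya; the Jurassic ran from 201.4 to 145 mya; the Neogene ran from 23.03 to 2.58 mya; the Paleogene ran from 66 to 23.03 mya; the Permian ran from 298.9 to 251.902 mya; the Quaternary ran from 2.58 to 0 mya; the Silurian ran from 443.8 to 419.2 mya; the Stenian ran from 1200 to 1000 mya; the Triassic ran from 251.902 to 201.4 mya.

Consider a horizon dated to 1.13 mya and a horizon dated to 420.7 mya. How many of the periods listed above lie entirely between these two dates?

The older date is 420.7 Ma and the younger is 1.13 Ma.
Periods with start < 420.7 and end > 1.13 Ma: Devonian (419.2–358.9), Carboniferous (358.9–298.9), Permian (298.9–251.902), Triassic (251.902–201.4), Jurassic (201.4–145), Cretaceous (145–66), Paleogene (66–23.03), Neogene (23.03–2.58).
That is 8 complete periods.

8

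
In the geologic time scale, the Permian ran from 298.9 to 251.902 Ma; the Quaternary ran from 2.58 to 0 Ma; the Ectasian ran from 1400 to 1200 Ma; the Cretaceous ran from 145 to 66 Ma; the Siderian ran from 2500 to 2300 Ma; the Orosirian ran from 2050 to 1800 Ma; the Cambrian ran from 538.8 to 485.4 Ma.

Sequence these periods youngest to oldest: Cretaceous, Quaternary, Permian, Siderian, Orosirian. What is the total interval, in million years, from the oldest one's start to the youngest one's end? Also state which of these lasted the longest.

Quaternary, Cretaceous, Permian, Orosirian, Siderian; total span 2500 Myr; longest is Orosirian

Start ages (Ma): Siderian 2500, Orosirian 2050, Permian 298.9, Cretaceous 145, Quaternary 2.58.
Ordered youngest to oldest: Quaternary, Cretaceous, Permian, Orosirian, Siderian.
Span = 2500 − 0 = 2500 Myr.
Durations: Quaternary 2.58, Orosirian 250, Cretaceous 79, Permian 46.998, Siderian 200 → longest is Orosirian (250 Myr).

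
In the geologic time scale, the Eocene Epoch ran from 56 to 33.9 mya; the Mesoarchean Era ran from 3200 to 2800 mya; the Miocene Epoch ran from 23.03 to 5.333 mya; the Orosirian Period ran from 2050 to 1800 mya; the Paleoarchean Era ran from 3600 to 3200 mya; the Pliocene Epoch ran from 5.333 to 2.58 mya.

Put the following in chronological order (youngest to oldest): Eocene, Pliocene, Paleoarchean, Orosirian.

Pliocene, then Eocene, then Orosirian, then Paleoarchean

Read off each span (Ma): Eocene 56–33.9; Pliocene 5.333–2.58; Paleoarchean 3600–3200; Orosirian 2050–1800.
Larger Ma is older, so oldest→youngest is Paleoarchean, Orosirian, Eocene, Pliocene; reverse it for youngest→oldest.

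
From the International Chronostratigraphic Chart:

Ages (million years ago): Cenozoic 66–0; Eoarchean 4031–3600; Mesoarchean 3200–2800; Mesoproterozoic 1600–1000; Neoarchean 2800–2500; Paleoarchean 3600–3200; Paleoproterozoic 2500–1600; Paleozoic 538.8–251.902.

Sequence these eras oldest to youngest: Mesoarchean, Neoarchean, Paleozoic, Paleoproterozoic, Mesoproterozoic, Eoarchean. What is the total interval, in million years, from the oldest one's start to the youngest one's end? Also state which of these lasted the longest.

From the excerpt: Mesoarchean 3200–2800; Neoarchean 2800–2500; Paleozoic 538.8–251.902; Paleoproterozoic 2500–1600; Mesoproterozoic 1600–1000; Eoarchean 4031–3600 (Ma).
Larger Ma is earlier, so the oldest is Eoarchean and the youngest is Paleozoic; oldest to youngest: Eoarchean, Mesoarchean, Neoarchean, Paleoproterozoic, Mesoproterozoic, Paleozoic.
Oldest start 4031 minus youngest end 251.902 gives 3779.098 Myr overall.
Individual lengths (start − end): Eoarchean 431; Paleozoic 286.898; Neoarchean 300; Mesoproterozoic 600; Mesoarchean 400; Paleoproterozoic 900. The largest is Paleoproterozoic at 900 Myr.

Eoarchean → Mesoarchean → Neoarchean → Paleoproterozoic → Mesoproterozoic → Paleozoic; total span 3779.098 Myr; longest is Paleoproterozoic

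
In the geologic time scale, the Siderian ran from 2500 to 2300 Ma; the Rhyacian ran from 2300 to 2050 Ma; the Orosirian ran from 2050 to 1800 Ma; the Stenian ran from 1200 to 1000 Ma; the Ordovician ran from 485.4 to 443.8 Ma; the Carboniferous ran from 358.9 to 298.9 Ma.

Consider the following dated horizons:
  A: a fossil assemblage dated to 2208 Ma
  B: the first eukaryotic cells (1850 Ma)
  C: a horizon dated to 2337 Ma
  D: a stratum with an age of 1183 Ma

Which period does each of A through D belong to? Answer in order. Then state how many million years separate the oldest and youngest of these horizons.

A: 2208 Ma lies in 2300–2050 Ma, so Rhyacian.
B: 1850 Ma lies in 2050–1800 Ma, so Orosirian.
C: 2337 Ma lies in 2500–2300 Ma, so Siderian.
D: 1183 Ma lies in 1200–1000 Ma, so Stenian.
Oldest = 2337 Ma, youngest = 1183 Ma → span 1154 Myr.

A — Rhyacian; B — Orosirian; C — Siderian; D — Stenian; span 1154 million years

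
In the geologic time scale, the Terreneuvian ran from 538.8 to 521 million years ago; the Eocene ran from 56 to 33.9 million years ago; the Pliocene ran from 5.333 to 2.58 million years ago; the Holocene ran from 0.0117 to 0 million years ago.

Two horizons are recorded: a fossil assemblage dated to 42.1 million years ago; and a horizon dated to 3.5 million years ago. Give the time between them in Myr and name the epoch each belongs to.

38.6 million years apart; the first in the Eocene, the second in the Pliocene

Elapsed time: 42.1 − 3.5 = 38.6 Myr.
42.1 Ma lies within 56–33.9 Ma: Eocene.
3.5 Ma lies within 5.333–2.58 Ma: Pliocene.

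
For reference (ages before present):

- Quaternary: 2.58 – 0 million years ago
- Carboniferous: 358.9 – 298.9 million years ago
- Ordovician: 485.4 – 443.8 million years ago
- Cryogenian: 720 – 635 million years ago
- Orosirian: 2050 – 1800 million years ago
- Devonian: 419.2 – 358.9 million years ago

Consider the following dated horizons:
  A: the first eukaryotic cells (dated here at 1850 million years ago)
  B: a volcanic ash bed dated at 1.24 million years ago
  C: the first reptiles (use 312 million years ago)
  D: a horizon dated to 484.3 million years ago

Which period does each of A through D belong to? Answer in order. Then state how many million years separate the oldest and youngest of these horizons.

A — Orosirian; B — Quaternary; C — Carboniferous; D — Ordovician; span 1848.76 million years

A: 1850 Ma lies in 2050–1800 Ma, so Orosirian.
B: 1.24 Ma lies in 2.58–0 Ma, so Quaternary.
C: 312 Ma lies in 358.9–298.9 Ma, so Carboniferous.
D: 484.3 Ma lies in 485.4–443.8 Ma, so Ordovician.
Oldest = 1850 Ma, youngest = 1.24 Ma → span 1848.76 Myr.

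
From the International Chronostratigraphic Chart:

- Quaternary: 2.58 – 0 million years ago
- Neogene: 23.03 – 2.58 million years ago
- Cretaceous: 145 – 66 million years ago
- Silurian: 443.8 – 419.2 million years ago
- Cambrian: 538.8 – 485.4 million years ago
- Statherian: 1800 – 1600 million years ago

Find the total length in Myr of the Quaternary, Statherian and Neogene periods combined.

223.03 million years

Duration is start − end for each: (2.58 − 0) + (1800 − 1600) + (23.03 − 2.58).
That is 2.58 + 200 + 20.45, which totals 223.03 million years.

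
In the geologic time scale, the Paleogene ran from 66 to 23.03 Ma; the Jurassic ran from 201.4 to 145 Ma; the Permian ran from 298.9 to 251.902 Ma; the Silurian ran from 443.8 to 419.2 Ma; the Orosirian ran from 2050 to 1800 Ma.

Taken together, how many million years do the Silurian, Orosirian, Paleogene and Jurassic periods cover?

373.97 million years

Duration is start − end for each: (443.8 − 419.2) + (2050 − 1800) + (66 − 23.03) + (201.4 − 145).
That is 24.6 + 250 + 42.97 + 56.4, which totals 373.97 million years.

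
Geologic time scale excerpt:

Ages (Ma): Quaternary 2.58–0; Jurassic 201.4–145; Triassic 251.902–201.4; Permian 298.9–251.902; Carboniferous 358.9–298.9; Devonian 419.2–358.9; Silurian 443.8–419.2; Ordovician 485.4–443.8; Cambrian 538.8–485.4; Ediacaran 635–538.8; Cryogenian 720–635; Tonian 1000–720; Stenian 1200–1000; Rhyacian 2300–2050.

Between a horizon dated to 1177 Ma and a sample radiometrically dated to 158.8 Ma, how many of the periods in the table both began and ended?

The older date is 1177 Ma and the younger is 158.8 Ma.
Periods with start < 1177 and end > 158.8 Ma: Tonian (1000–720), Cryogenian (720–635), Ediacaran (635–538.8), Cambrian (538.8–485.4), Ordovician (485.4–443.8), Silurian (443.8–419.2), Devonian (419.2–358.9), Carboniferous (358.9–298.9), Permian (298.9–251.902), Triassic (251.902–201.4).
That is 10 complete periods.

10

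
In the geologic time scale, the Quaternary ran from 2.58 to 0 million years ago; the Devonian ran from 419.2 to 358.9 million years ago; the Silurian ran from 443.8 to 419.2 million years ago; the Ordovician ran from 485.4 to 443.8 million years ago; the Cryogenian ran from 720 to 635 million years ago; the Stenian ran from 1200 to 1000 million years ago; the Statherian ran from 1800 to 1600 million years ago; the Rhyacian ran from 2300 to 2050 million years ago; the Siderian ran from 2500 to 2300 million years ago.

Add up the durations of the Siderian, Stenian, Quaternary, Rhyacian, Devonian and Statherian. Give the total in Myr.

912.88 million years

Duration is start − end for each: (2500 − 2300) + (1200 − 1000) + (2.58 − 0) + (2300 − 2050) + (419.2 − 358.9) + (1800 − 1600).
That is 200 + 200 + 2.58 + 250 + 60.3 + 200, which totals 912.88 million years.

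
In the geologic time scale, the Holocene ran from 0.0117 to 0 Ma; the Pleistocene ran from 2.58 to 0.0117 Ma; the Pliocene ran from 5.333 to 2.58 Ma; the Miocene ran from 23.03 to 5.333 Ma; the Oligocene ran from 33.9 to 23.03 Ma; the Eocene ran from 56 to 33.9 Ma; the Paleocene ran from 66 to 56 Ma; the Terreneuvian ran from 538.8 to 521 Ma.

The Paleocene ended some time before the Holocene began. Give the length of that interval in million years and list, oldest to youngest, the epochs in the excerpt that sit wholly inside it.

55.9883 million years; Eocene, Oligocene, Miocene, Pliocene, Pleistocene

The Paleocene closes at 56 Ma and the Holocene opens at 0.0117 Ma, so the interval is 56 − 0.0117 = 55.9883 Myr.
An epoch fits inside if it starts at or after 56 Ma and ends at or before 0.0117 Ma; oldest first that gives Eocene, Oligocene, Miocene, Pliocene, Pleistocene.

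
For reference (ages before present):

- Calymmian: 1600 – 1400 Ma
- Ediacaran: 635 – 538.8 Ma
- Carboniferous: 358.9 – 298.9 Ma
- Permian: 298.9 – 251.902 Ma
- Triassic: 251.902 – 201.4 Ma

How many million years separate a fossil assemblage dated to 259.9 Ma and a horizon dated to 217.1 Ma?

42.8 million years

259.9 − 217.1 = 42.8 million years.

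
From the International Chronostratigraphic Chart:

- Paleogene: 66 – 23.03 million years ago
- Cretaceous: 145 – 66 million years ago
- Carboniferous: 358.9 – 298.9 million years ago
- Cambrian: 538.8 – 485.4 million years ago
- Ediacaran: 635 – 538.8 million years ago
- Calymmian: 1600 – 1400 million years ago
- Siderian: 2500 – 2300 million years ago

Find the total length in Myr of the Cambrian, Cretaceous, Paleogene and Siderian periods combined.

Duration is start − end for each: (538.8 − 485.4) + (145 − 66) + (66 − 23.03) + (2500 − 2300).
That is 53.4 + 79 + 42.97 + 200, which totals 375.37 million years.

375.37 million years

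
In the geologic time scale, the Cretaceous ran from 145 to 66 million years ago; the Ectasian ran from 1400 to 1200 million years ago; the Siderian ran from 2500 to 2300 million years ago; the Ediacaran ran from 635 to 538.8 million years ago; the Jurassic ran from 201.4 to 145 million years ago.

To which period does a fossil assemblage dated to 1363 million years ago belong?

Ectasian

1363 Ma lies between 1400 and 1200 Ma, so it falls in the Ectasian.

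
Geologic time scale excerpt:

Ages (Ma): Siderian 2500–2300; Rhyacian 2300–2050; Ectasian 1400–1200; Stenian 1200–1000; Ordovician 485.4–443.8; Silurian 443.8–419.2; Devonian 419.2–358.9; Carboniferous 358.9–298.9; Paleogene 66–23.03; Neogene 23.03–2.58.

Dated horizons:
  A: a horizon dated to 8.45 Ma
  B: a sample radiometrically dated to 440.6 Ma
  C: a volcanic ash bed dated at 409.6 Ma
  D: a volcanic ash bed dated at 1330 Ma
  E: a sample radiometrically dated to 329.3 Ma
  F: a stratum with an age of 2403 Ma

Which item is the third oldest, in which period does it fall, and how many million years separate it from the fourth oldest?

B, in the Silurian; 31 million years to C

Sorted oldest-first by Ma: F (2403), D (1330), B (440.6), C (409.6), E (329.3), A (8.45).
The third oldest is B at 440.6 Ma, which lies in 443.8–419.2 Ma: the Silurian.
The fourth oldest is C at 409.6 Ma; separation = |440.6 − 409.6| = 31 Myr.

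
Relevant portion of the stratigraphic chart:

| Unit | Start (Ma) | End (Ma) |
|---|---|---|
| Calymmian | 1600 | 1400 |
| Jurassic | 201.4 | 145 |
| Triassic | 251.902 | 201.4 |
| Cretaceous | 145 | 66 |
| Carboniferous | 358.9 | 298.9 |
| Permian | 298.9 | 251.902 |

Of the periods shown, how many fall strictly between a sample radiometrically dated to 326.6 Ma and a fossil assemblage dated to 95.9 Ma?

The older date is 326.6 Ma and the younger is 95.9 Ma.
Periods with start < 326.6 and end > 95.9 Ma: Permian (298.9–251.902), Triassic (251.902–201.4), Jurassic (201.4–145).
That is 3 complete periods.

3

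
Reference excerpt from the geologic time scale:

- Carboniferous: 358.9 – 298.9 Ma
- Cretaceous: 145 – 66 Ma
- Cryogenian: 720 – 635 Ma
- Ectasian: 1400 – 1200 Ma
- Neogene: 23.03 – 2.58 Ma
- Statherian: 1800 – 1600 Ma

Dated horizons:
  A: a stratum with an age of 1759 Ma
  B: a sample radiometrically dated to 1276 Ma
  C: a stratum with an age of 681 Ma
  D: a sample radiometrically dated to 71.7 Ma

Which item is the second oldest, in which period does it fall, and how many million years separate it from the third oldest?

Larger Ma means older, so oldest first: A 1759 > B 1276 > C 681 > D 71.7.
Counting 2 along gives B (1276 Ma); the excerpt puts that inside the Ectasian, 1400–1200 Ma.
Next in line is C (681 Ma), and 1276 − 681 = 595 Myr.

B, in the Ectasian; 595 million years to C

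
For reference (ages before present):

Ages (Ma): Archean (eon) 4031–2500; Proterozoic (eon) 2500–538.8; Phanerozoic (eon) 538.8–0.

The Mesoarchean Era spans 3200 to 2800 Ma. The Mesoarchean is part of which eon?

The Mesoarchean (3200–2800 Ma) lies entirely within 4031–2500 Ma, the Archean Eon.

Archean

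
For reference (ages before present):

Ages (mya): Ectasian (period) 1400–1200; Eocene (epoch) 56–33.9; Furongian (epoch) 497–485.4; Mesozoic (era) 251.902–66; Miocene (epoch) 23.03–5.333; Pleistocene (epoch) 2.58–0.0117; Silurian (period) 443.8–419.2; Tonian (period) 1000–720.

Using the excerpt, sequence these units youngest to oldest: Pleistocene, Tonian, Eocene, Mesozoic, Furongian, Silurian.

Sorting by start age (ascending Ma, since larger Ma = older): Pleistocene began 2.58, Eocene began 56, Mesozoic began 251.902, Silurian began 443.8, Furongian began 497, Tonian began 1000.

Pleistocene, Eocene, Mesozoic, Silurian, Furongian, Tonian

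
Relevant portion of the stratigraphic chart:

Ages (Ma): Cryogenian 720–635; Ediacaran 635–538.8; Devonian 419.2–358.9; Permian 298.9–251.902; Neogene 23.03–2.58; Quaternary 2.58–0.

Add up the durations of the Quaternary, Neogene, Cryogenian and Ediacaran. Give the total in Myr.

Each duration: Quaternary = 2.58; Neogene = 20.45; Cryogenian = 85; Ediacaran = 96.2.
Sum: 2.58 + 20.45 + 85 + 96.2 = 204.23 Myr.

204.23 million years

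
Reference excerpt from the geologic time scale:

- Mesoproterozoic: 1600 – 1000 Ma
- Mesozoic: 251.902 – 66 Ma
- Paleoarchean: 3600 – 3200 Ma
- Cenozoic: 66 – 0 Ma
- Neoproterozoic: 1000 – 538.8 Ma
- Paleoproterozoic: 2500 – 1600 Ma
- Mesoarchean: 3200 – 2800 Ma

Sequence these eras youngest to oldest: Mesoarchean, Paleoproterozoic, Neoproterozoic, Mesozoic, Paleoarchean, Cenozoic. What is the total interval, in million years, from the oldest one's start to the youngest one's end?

Cenozoic → Mesozoic → Neoproterozoic → Paleoproterozoic → Mesoarchean → Paleoarchean; total span 3600 Myr

From the excerpt: Mesoarchean 3200–2800; Paleoproterozoic 2500–1600; Neoproterozoic 1000–538.8; Mesozoic 251.902–66; Paleoarchean 3600–3200; Cenozoic 66–0 (Ma).
Larger Ma is earlier, so the oldest is Paleoarchean and the youngest is Cenozoic; youngest to oldest: Cenozoic, Mesozoic, Neoproterozoic, Paleoproterozoic, Mesoarchean, Paleoarchean.
Oldest start 3600 minus youngest end 0 gives 3600 Myr overall.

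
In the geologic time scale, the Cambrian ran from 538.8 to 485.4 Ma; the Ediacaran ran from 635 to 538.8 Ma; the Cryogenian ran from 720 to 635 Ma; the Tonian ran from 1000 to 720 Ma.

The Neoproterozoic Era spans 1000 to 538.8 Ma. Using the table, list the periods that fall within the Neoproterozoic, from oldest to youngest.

Periods with both bounds inside 1000–538.8 Ma: Tonian (1000–720), Cryogenian (720–635), Ediacaran (635–538.8).

Tonian, Cryogenian, Ediacaran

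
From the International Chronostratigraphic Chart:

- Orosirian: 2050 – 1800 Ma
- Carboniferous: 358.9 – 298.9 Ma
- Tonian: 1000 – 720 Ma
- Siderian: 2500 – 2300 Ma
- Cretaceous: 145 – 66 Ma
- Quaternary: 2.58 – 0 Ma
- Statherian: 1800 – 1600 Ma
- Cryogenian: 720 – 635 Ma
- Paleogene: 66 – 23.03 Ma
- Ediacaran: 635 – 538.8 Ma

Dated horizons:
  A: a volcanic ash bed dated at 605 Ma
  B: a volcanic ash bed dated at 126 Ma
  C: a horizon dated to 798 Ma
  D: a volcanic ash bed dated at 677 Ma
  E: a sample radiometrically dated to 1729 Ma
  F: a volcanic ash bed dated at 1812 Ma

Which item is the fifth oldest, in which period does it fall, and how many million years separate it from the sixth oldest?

A, in the Ediacaran; 479 million years to B

Sorted oldest-first by Ma: F (1812), E (1729), C (798), D (677), A (605), B (126).
The fifth oldest is A at 605 Ma, which lies in 635–538.8 Ma: the Ediacaran.
The sixth oldest is B at 126 Ma; separation = |605 − 126| = 479 Myr.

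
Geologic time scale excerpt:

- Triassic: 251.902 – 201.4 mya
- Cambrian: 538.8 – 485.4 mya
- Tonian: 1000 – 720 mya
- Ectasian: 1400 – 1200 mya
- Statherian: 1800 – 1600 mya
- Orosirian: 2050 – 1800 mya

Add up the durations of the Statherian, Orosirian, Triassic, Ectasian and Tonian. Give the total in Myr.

980.502 million years

Duration is start − end for each: (1800 − 1600) + (2050 − 1800) + (251.902 − 201.4) + (1400 − 1200) + (1000 − 720).
That is 200 + 250 + 50.502 + 200 + 280, which totals 980.502 million years.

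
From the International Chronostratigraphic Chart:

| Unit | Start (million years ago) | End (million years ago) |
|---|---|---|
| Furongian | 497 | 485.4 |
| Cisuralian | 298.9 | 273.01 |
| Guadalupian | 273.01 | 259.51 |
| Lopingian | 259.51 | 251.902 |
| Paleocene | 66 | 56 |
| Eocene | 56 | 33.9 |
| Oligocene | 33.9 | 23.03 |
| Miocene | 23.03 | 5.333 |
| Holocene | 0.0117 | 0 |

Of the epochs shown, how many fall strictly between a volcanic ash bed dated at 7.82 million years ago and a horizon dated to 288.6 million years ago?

288.6 Ma sits inside the Cisuralian (298.9–273.01) and 7.82 Ma inside the Miocene (23.03–5.333); neither of those is wholly between the two dates.
The listed epochs lying completely between them are Guadalupian, Lopingian, Paleocene, Eocene, Oligocene — 5 in all.

5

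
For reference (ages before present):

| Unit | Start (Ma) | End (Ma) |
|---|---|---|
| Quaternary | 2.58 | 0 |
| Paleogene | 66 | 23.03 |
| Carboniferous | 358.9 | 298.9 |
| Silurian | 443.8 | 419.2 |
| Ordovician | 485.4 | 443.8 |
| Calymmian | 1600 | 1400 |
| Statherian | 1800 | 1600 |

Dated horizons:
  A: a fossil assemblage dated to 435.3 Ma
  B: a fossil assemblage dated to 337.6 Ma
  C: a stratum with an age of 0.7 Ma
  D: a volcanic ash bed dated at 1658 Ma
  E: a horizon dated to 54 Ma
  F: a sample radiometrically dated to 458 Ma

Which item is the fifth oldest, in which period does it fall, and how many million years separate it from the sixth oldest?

E, in the Paleogene; 53.3 million years to C

Larger Ma means older, so oldest first: D 1658 > F 458 > A 435.3 > B 337.6 > E 54 > C 0.7.
Counting 5 along gives E (54 Ma); the excerpt puts that inside the Paleogene, 66–23.03 Ma.
Next in line is C (0.7 Ma), and 54 − 0.7 = 53.3 Myr.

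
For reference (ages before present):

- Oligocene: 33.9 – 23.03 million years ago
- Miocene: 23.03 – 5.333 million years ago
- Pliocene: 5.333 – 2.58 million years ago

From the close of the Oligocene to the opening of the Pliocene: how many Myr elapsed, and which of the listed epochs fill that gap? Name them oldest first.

17.697 million years; Miocene

End of Oligocene = 23.03 Ma; start of Pliocene = 5.333 Ma.
Gap = 23.03 − 5.333 = 17.697 Myr.
Epochs wholly inside 23.03–5.333 Ma: Miocene (23.03–5.333).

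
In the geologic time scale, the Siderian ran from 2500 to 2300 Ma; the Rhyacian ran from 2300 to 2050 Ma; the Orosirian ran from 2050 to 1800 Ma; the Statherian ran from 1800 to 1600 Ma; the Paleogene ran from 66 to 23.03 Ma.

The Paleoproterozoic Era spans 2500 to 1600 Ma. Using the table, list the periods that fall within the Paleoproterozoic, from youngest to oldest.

Statherian, Orosirian, Rhyacian, Siderian

Periods with both bounds inside 2500–1600 Ma: Statherian (1800–1600), Orosirian (2050–1800), Rhyacian (2300–2050), Siderian (2500–2300).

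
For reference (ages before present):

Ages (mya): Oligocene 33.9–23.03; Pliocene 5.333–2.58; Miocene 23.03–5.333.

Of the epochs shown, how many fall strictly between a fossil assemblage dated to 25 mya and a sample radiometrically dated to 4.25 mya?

25 Ma sits inside the Oligocene (33.9–23.03) and 4.25 Ma inside the Pliocene (5.333–2.58); neither of those is wholly between the two dates.
The listed epochs lying completely between them are Miocene — 1 in all.

1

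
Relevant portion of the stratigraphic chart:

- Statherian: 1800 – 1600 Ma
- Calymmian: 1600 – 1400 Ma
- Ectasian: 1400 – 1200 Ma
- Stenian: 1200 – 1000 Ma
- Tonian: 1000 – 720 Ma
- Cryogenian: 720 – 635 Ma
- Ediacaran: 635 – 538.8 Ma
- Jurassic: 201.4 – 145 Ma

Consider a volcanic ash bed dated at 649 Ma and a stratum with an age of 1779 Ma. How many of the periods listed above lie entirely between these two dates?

4

1779 Ma sits inside the Statherian (1800–1600) and 649 Ma inside the Cryogenian (720–635); neither of those is wholly between the two dates.
The listed periods lying completely between them are Calymmian, Ectasian, Stenian, Tonian — 4 in all.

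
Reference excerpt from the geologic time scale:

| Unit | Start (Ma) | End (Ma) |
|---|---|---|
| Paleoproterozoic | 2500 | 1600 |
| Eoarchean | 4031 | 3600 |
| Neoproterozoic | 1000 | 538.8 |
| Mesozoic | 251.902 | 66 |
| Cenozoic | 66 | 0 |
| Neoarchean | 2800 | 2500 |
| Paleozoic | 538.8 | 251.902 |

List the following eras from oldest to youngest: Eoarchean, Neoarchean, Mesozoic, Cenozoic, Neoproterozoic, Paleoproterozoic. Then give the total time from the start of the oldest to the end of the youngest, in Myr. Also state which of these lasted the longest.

Start ages (Ma): Eoarchean 4031, Neoarchean 2800, Paleoproterozoic 2500, Neoproterozoic 1000, Mesozoic 251.902, Cenozoic 66.
Ordered oldest to youngest: Eoarchean, Neoarchean, Paleoproterozoic, Neoproterozoic, Mesozoic, Cenozoic.
Span = 4031 − 0 = 4031 Myr.
Durations: Paleoproterozoic 900, Neoproterozoic 461.2, Cenozoic 66, Neoarchean 300, Mesozoic 185.902, Eoarchean 431 → longest is Paleoproterozoic (900 Myr).

Eoarchean, Neoarchean, Paleoproterozoic, Neoproterozoic, Mesozoic, Cenozoic; total span 4031 Myr; longest is Paleoproterozoic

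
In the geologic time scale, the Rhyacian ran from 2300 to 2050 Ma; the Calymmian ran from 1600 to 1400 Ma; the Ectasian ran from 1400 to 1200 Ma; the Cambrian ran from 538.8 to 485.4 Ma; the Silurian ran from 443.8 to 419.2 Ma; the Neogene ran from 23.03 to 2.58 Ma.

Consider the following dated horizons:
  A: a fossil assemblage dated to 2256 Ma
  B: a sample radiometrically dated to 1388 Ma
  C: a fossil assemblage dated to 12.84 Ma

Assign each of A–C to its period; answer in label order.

A — Rhyacian; B — Ectasian; C — Neogene

Match each age against the start–end ranges in the excerpt: A = 2256 Ma → Rhyacian (2300–2050); B = 1388 Ma → Ectasian (1400–1200); C = 12.84 Ma → Neogene (23.03–2.58).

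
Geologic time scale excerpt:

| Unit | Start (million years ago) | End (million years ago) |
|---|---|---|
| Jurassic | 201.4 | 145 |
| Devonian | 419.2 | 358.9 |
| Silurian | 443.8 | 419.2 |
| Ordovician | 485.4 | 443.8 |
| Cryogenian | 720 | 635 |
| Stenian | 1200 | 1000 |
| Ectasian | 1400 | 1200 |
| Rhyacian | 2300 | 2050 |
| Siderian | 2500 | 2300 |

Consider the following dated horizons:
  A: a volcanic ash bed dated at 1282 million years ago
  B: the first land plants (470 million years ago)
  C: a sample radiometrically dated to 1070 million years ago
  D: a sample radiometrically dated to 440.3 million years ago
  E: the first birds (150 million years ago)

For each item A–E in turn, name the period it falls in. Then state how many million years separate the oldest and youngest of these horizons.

A — Ectasian; B — Ordovician; C — Stenian; D — Silurian; E — Jurassic; span 1132 million years

A: 1282 Ma lies in 1400–1200 Ma, so Ectasian.
B: 470 Ma lies in 485.4–443.8 Ma, so Ordovician.
C: 1070 Ma lies in 1200–1000 Ma, so Stenian.
D: 440.3 Ma lies in 443.8–419.2 Ma, so Silurian.
E: 150 Ma lies in 201.4–145 Ma, so Jurassic.
Oldest = 1282 Ma, youngest = 150 Ma → span 1132 Myr.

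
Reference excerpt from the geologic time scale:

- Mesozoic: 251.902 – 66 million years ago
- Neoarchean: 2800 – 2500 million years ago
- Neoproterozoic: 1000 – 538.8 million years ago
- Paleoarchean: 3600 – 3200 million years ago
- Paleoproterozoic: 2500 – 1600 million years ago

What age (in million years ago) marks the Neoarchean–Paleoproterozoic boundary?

The Neoarchean ends and the Paleoproterozoic begins at 2500 million years ago.

2500 million years ago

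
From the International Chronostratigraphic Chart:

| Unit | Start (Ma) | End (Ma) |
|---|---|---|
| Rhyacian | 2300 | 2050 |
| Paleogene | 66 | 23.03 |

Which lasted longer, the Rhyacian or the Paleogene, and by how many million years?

Rhyacian, by 207.03 million years

Rhyacian: 2300 − 2050 = 250 Myr.
Paleogene: 66 − 23.03 = 42.97 Myr.
Difference: 250 − 42.97 = 207.03 Myr, so the Rhyacian was longer.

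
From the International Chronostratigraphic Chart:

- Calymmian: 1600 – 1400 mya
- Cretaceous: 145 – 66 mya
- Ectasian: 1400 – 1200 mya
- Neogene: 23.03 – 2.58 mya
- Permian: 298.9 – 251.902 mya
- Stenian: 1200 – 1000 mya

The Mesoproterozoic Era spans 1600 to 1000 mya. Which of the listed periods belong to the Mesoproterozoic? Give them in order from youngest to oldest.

Stenian, Ectasian, Calymmian

Periods with both bounds inside 1600–1000 Ma: Stenian (1200–1000), Ectasian (1400–1200), Calymmian (1600–1400).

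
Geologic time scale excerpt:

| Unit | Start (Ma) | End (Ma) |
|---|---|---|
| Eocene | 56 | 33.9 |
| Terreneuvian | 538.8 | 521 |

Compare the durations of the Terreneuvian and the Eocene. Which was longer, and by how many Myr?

Terreneuvian: 538.8 − 521 = 17.8 Myr.
Eocene: 56 − 33.9 = 22.1 Myr.
Difference: 22.1 − 17.8 = 4.3 Myr, so the Eocene was longer.

Eocene, by 4.3 million years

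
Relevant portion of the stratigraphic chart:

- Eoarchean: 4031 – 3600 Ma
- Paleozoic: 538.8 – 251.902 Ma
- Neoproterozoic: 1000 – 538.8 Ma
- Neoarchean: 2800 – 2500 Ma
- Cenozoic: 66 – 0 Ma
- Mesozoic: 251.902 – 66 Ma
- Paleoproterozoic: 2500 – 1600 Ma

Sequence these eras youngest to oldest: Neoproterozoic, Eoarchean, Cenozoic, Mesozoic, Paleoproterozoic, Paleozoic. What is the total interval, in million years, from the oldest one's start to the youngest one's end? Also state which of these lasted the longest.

Start ages (Ma): Eoarchean 4031, Paleoproterozoic 2500, Neoproterozoic 1000, Paleozoic 538.8, Mesozoic 251.902, Cenozoic 66.
Ordered youngest to oldest: Cenozoic, Mesozoic, Paleozoic, Neoproterozoic, Paleoproterozoic, Eoarchean.
Span = 4031 − 0 = 4031 Myr.
Durations: Neoproterozoic 461.2, Mesozoic 185.902, Eoarchean 431, Paleozoic 286.898, Cenozoic 66, Paleoproterozoic 900 → longest is Paleoproterozoic (900 Myr).

Cenozoic → Mesozoic → Paleozoic → Neoproterozoic → Paleoproterozoic → Eoarchean; total span 4031 Myr; longest is Paleoproterozoic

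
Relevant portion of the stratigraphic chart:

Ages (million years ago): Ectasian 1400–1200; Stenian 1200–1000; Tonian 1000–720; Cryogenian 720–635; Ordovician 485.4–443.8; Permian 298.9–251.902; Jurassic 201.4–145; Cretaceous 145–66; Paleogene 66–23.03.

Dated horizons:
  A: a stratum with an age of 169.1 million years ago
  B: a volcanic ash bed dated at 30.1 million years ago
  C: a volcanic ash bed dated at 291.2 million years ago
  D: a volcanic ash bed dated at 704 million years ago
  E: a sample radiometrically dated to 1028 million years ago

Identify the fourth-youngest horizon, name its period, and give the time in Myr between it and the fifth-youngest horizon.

D, in the Cryogenian; 324 million years to E

Smaller Ma means younger, so youngest first: B 30.1 < A 169.1 < C 291.2 < D 704 < E 1028.
Counting 4 along gives D (704 Ma); the excerpt puts that inside the Cryogenian, 720–635 Ma.
Next in line is E (1028 Ma), and 1028 − 704 = 324 Myr.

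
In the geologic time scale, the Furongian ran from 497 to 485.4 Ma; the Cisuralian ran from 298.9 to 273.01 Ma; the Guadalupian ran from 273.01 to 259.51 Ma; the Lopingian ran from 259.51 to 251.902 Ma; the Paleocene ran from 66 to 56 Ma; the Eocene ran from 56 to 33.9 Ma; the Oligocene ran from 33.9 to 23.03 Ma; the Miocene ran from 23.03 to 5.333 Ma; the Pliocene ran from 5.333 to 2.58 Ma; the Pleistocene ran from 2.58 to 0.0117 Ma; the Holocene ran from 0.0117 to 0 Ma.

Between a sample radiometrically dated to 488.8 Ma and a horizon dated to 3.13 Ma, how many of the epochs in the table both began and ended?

488.8 Ma sits inside the Furongian (497–485.4) and 3.13 Ma inside the Pliocene (5.333–2.58); neither of those is wholly between the two dates.
The listed epochs lying completely between them are Cisuralian, Guadalupian, Lopingian, Paleocene, Eocene, Oligocene, Miocene — 7 in all.

7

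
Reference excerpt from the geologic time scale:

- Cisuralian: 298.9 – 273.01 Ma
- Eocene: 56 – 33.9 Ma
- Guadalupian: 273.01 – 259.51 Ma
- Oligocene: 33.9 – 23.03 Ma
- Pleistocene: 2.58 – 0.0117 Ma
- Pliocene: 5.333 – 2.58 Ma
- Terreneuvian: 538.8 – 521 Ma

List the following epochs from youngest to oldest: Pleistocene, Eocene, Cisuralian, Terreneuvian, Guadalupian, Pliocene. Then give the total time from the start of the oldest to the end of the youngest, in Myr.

Pleistocene, Pliocene, Eocene, Guadalupian, Cisuralian, Terreneuvian; total span 538.7883 Myr

Start ages (Ma): Terreneuvian 538.8, Cisuralian 298.9, Guadalupian 273.01, Eocene 56, Pliocene 5.333, Pleistocene 2.58.
Ordered youngest to oldest: Pleistocene, Pliocene, Eocene, Guadalupian, Cisuralian, Terreneuvian.
Span = 538.8 − 0.0117 = 538.7883 Myr.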